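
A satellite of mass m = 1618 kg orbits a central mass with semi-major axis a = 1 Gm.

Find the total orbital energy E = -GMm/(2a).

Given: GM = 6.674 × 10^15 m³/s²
a = 1 Gm = 1 × 10^9 m
GM = 6.674 × 10^15 m³/s²
2a = 2 × 10^9 m
GMm = 6.674 × 10^15 × 1618 = 1.07985 × 10^19 m³·kg/s²
E = −GMm/(2a) = -5.39927 × 10^9 J ≈ -5.399 GJ

Final answer: -5.399 GJ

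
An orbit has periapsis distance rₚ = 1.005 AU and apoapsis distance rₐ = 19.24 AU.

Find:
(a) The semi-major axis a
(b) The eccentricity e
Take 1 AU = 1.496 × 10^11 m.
rₚ = 1.005 AU = 1.50348 × 10^11 m
rₐ = 19.24 AU = 2.8783 × 10^12 m
(a) a = (rₚ + rₐ)/2 = 1.51433 × 10^12 m ≈ 10.12 AU
(b) e = (rₐ − rₚ)/(rₐ + rₚ) = (2.72796 × 10^12) / (3.02865 × 10^12) = 0.900716

Final answer:
(a) a = 10.12 AU
(b) e = 0.9007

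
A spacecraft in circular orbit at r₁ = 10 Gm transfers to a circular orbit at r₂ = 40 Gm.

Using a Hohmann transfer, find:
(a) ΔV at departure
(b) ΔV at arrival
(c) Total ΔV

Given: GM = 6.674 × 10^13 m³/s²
r₁ = 10 Gm = 1 × 10^10 m
r₂ = 40 Gm = 4 × 10^10 m
GM = 6.674 × 10^13 m³/s²
Transfer ellipse: a_t = (r₁ + r₂)/2 = 2.5 × 10^10 m
Circular speed at r₁: v₁ = √(GM/r₁) = 81.6946 m/s
Transfer speed at r₁ (periapsis): v₁ₜ = √(GM(2/r₁ − 1/a_t)) = 103.336 m/s
(a) ΔV₁ = v₁ₜ − v₁ = 21.6418 m/s ≈ 21.64 m/s
Circular speed at r₂: v₂ = √(GM/r₂) = 40.8473 m/s
Transfer speed at r₂ (apoapsis): v₂ₜ = √(GM(2/r₂ − 1/a_t)) = 25.8341 m/s
(b) ΔV₂ = v₂ − v₂ₜ = 15.0132 m/s ≈ 15.01 m/s
(c) ΔV_total = ΔV₁ + ΔV₂ = 36.655 m/s ≈ 36.65 m/s

Final answer:
(a) ΔV₁ = 21.64 m/s
(b) ΔV₂ = 15.01 m/s
(c) ΔV_total = 36.65 m/s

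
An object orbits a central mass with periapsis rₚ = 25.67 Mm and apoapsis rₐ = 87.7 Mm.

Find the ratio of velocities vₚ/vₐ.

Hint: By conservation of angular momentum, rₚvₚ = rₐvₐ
rₚ = 25.67 Mm = 2.567 × 10^7 m
rₐ = 87.7 Mm = 8.77 × 10^7 m
rₚvₚ = rₐvₐ  ⇒  vₚ/vₐ = rₐ/rₚ
vₚ/vₐ = (8.77 × 10^7) / (2.567 × 10^7) = 3.41644

Final answer: vₚ/vₐ = 3.416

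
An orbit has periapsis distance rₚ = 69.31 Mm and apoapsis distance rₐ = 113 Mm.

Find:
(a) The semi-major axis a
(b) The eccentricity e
rₚ = 69.31 Mm = 6.931 × 10^7 m
rₐ = 113 Mm = 1.13 × 10^8 m
(a) a = (rₚ + rₐ)/2 = 9.1155 × 10^7 m ≈ 91.16 Mm
(b) e = (rₐ − rₚ)/(rₐ + rₚ) = (4.369 × 10^7) / (1.8231 × 10^8) = 0.239647

Final answer:
(a) a = 91.16 Mm
(b) e = 0.2396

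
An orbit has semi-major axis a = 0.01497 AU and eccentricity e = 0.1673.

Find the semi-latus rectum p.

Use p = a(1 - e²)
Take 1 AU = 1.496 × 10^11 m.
a = 0.01497 AU = 2.23951 × 10^9 m
e = 0.1673,  e² = 0.0279893,  1 − e² = 0.972011
p = a(1 − e²) = 2.23951 × 10^9 m × 0.972011 = 2.17683 × 10^9 m ≈ 0.01455 AU

Final answer: p = 0.01455 AU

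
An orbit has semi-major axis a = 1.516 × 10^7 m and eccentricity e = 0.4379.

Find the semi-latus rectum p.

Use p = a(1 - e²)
a = 1.516 × 10^7 m
e = 0.4379,  e² = 0.191756,  1 − e² = 0.808244
p = a(1 − e²) = 1.516 × 10^7 m × 0.808244 = 1.2253 × 10^7 m ≈ 1.225 × 10^7 m

Final answer: p = 1.225 × 10^7 m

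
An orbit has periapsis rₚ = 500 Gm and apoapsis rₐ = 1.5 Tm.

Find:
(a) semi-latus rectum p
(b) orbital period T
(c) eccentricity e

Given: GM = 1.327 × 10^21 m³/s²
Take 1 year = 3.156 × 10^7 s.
rₚ = 500 Gm = 5 × 10^11 m
rₐ = 1.5 Tm = 1.5 × 10^12 m
GM = 1.327 × 10^21 m³/s²
a = (rₚ + rₐ)/2 = 1 × 10^12 m
e = (rₐ − rₚ)/(rₐ + rₚ) = (1 × 10^12) / (2 × 10^12) = 0.5
(a) 1 − e² = 0.75;  p = a(1 − e²) = 1 × 10^12 × 0.75 = 7.5 × 10^11 m ≈ 750 Gm
(b) a³ = 1 × 10^36 m³;  T = 2π √(a³/GM) = 2π × 2.74514 × 10^7 s = 1.72482 × 10^8 s ≈ 5.465 years
(c) e = 0.5 ≈ 0.5

Final answer:
(a) semi-latus rectum p = 750 Gm
(b) orbital period T = 5.465 years
(c) eccentricity e = 0.5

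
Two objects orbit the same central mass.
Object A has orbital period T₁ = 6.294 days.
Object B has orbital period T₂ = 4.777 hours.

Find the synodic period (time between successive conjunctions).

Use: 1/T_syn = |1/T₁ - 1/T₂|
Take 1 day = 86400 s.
T₁ = 6.294 days = 543802 s
T₂ = 4.777 hours = 17197.2 s
1/T₁ = 1.83891 × 10^-6 s⁻¹
1/T₂ = 5.8149 × 10^-5 s⁻¹
|1/T₁ − 1/T₂| = 5.63101 × 10^-5 s⁻¹
T_syn = 1 / |1/T₁ − 1/T₂| = 17758.8 s ≈ 4.933 hours

Final answer: T_syn = 4.933 hours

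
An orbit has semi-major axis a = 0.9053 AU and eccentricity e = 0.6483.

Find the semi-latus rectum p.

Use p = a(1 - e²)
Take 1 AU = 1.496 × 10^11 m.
a = 0.9053 AU = 1.35433 × 10^11 m
e = 0.6483,  e² = 0.420293,  1 − e² = 0.579707
p = a(1 − e²) = 1.35433 × 10^11 m × 0.579707 = 7.85114 × 10^10 m ≈ 0.5248 AU

Final answer: p = 0.5248 AU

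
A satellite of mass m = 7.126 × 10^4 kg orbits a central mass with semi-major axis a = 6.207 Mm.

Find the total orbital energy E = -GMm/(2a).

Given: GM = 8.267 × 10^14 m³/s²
a = 6.207 Mm = 6.207 × 10^6 m
GM = 8.267 × 10^14 m³/s²
2a = 1.2414 × 10^7 m
GMm = 8.267 × 10^14 × 71260 = 5.89106 × 10^19 m³·kg/s²
E = −GMm/(2a) = -4.7455 × 10^12 J ≈ -4.746 TJ

Final answer: -4.746 TJ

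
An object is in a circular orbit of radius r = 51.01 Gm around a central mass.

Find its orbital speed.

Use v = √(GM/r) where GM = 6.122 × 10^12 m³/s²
r = 51.01 Gm = 5.101 × 10^10 m
GM = 6.122 × 10^12 m³/s²
GM/r = (6.122 × 10^12) / (5.101 × 10^10) = 120.016 m²/s²
v = √(GM/r) = 10.9552 m/s ≈ 10.96 m/s

Final answer: 10.96 m/s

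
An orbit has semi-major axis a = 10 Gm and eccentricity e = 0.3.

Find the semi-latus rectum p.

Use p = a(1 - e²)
a = 10 Gm = 1 × 10^10 m
e = 0.3,  e² = 0.09,  1 − e² = 0.91
p = a(1 − e²) = 1 × 10^10 m × 0.91 = 9.1 × 10^9 m ≈ 9.1 Gm

Final answer: p = 9.1 Gm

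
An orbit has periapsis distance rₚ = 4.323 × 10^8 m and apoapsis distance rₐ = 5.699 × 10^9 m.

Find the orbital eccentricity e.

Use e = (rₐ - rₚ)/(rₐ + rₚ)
rₚ = 4.323 × 10^8 m
rₐ = 5.699 × 10^9 m
rₐ − rₚ = 5.2667 × 10^9 m
rₐ + rₚ = 6.1313 × 10^9 m
e = (rₐ − rₚ)/(rₐ + rₚ) = 0.858986

Final answer: e = 0.859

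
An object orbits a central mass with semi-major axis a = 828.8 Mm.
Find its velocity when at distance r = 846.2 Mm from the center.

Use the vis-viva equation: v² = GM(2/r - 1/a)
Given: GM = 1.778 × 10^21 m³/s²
a = 828.8 Mm = 8.288 × 10^8 m
r = 846.2 Mm = 8.462 × 10^8 m
GM = 1.778 × 10^21 m³/s²
2/r − 1/a = 2.36351 × 10^-9 − 1.20656 × 10^-9 = 1.15694 × 10^-9 m⁻¹
v² = GM (2/r − 1/a) = 2.05705 × 10^12 m²/s²
v = 1.43424 × 10^6 m/s ≈ 1434 km/s

Final answer: 1434 km/s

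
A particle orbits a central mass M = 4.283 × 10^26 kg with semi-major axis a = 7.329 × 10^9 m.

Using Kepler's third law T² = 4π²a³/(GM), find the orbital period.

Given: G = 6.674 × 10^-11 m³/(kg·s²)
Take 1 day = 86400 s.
M = 4.283 × 10^26 kg
GM = G × M = 6.674 × 10^-11 × 4.283 × 10^26 = 2.85847 × 10^16 m³/s²
a = 7.329 × 10^9 m
a³ = 3.93672 × 10^29 m³
T = 2π √(a³/GM) = 2π √((3.93672 × 10^29) / (2.85847 × 10^16)) = 2π × 3.71108 × 10^6 s
T = 2.33174 × 10^7 s ≈ 269.9 days

Final answer: 269.9 days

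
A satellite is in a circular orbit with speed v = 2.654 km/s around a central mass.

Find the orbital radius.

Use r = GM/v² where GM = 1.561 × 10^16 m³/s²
v = 2.654 km/s = 2654 m/s
GM = 1.561 × 10^16 m³/s²
v² = 7.04372 × 10^6 m²/s²
r = GM/v² = (1.561 × 10^16) / (7.04372 × 10^6) = 2.21616 × 10^9 m ≈ 2.216 Gm

Final answer: 2.216 Gm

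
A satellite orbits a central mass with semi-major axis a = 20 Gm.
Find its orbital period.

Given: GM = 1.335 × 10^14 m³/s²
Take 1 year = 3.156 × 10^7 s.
a = 20 Gm = 2 × 10^10 m
GM = 1.335 × 10^14 m³/s²
a³ = 8 × 10^30 m³
T = 2π √(a³/GM) = 2π √((8 × 10^30) / (1.335 × 10^14)) = 2π × 2.44796 × 10^8 s
T = 1.5381 × 10^9 s ≈ 48.74 years

Final answer: 48.74 years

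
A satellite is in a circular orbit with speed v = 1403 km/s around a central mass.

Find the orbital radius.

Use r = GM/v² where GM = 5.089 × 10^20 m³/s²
v = 1403 km/s = 1.403 × 10^6 m/s
GM = 5.089 × 10^20 m³/s²
v² = 1.96841 × 10^12 m²/s²
r = GM/v² = (5.089 × 10^20) / (1.96841 × 10^12) = 2.58534 × 10^8 m ≈ 258.5 Mm

Final answer: 258.5 Mm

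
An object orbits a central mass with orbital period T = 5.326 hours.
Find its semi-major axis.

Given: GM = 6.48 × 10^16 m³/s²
T = 5.326 hours = 19173.6 s
GM = 6.48 × 10^16 m³/s²
Kepler's third law: a³ = GM T² / (4π²)
T² = 3.67627 × 10^8 s²
a³ = (6.48 × 10^16) × (3.67627 × 10^8) / (4π²) = 6.03424 × 10^23 m³
a = (a³)^(1/3) = 8.45034 × 10^7 m ≈ 84.5 Mm

Final answer: 84.5 Mm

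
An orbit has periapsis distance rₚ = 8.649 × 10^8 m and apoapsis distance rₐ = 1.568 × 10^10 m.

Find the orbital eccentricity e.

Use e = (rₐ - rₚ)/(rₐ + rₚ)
rₚ = 8.649 × 10^8 m
rₐ = 1.568 × 10^10 m
rₐ − rₚ = 1.48151 × 10^10 m
rₐ + rₚ = 1.65449 × 10^10 m
e = (rₐ − rₚ)/(rₐ + rₚ) = 0.895448

Final answer: e = 0.8954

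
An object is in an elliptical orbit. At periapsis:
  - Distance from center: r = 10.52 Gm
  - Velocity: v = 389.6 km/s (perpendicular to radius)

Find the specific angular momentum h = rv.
r = 10.52 Gm = 1.052 × 10^10 m
v = 389.6 km/s = 389600 m/s
h = rv = 1.052 × 10^10 × 389600 = 4.09859 × 10^15 m²/s ≈ 4.099 × 10^15 m²/s

Final answer: h = 4.099 × 10^15 m²/s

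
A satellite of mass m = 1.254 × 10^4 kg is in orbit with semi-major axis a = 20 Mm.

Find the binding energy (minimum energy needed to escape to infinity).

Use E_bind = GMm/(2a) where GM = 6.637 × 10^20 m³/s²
a = 20 Mm = 2 × 10^7 m
GM = 6.637 × 10^20 m³/s²
m = 1.254 × 10^4 kg
GMm = 6.637 × 10^20 × 12540 = 8.3228 × 10^24 m³·kg/s²
2a = 4 × 10^7 m
E_bind = GMm/(2a) = 2.0807 × 10^17 J ≈ 208.1 PJ

Final answer: 208.1 PJ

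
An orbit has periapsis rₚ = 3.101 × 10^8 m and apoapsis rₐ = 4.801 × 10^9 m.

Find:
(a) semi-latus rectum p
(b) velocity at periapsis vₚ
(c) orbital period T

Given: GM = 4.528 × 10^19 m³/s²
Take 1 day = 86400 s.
rₚ = 3.101 × 10^8 m
rₐ = 4.801 × 10^9 m
GM = 4.528 × 10^19 m³/s²
a = (rₚ + rₐ)/2 = 2.55555 × 10^9 m
e = (rₐ − rₚ)/(rₐ + rₚ) = (4.4909 × 10^9) / (5.1111 × 10^9) = 0.878656
(a) 1 − e² = 0.227963;  p = a(1 − e²) = 2.55555 × 10^9 × 0.227963 = 5.82571 × 10^8 m ≈ 5.826 × 10^8 m
(b) vₚ² = GM (2/rₚ − 1/a) = 4.528 × 10^19 × (6.44953 × 10^-9 − 3.91305 × 10^-10) = 2.74317 × 10^11 m²/s²;  vₚ = 523752 m/s ≈ 523.8 km/s
(c) a³ = 1.66899 × 10^28 m³;  T = 2π √(a³/GM) = 2π × 19198.8 s = 120629 s ≈ 1.396 days

Final answer:
(a) semi-latus rectum p = 5.826 × 10^8 m
(b) velocity at periapsis vₚ = 523.8 km/s
(c) orbital period T = 1.396 days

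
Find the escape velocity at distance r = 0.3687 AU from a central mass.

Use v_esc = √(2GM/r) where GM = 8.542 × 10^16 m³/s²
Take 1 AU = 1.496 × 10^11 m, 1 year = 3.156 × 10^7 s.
r = 0.3687 AU = 5.51575 × 10^10 m
GM = 8.542 × 10^16 m³/s²
2GM/r = 2 × (8.542 × 10^16) / (5.51575 × 10^10) = 3.09731 × 10^6 m²/s²
v_esc = √(2GM/r) = 1759.92 m/s ≈ 0.3713 AU/year

Final answer: 0.3713 AU/year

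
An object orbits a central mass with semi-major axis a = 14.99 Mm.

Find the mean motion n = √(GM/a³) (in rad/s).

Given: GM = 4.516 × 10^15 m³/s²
a = 14.99 Mm = 1.499 × 10^7 m
GM = 4.516 × 10^15 m³/s²
a³ = 3.36825 × 10^21 m³
GM/a³ = (4.516 × 10^15) / (3.36825 × 10^21) = 1.34075 × 10^-6 s⁻²
n = √(GM/a³) = 0.00115791 rad/s ≈ 0.001158 rad/s

Final answer: n = 0.001158 rad/s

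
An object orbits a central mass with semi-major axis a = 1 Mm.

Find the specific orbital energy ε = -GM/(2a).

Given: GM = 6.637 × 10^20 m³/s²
a = 1 Mm = 1 × 10^6 m
GM = 6.637 × 10^20 m³/s²
2a = 2 × 10^6 m
ε = −GM/(2a) = -3.3185 × 10^14 J/kg ≈ -3.318 × 10^5 GJ/kg

Final answer: -3.318 × 10^5 GJ/kg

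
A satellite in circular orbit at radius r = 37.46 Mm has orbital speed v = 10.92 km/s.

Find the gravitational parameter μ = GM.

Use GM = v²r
r = 37.46 Mm = 3.746 × 10^7 m
v = 10.92 km/s = 10920 m/s
v² = 1.19246 × 10^8 m²/s²
GM = v²r = 1.19246 × 10^8 × 3.746 × 10^7 = 4.46697 × 10^15 m³/s²
GM ≈ 4.467 × 10^15 m³/s²

Final answer: GM = 4.467 × 10^15 m³/s²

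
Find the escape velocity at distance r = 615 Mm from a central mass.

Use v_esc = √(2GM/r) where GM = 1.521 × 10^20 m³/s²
r = 615 Mm = 6.15 × 10^8 m
GM = 1.521 × 10^20 m³/s²
2GM/r = 2 × (1.521 × 10^20) / (6.15 × 10^8) = 4.94634 × 10^11 m²/s²
v_esc = √(2GM/r) = 703302 m/s ≈ 703.3 km/s

Final answer: 703.3 km/s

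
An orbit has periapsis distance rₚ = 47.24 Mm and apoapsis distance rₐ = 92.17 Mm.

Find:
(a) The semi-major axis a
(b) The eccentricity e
rₚ = 47.24 Mm = 4.724 × 10^7 m
rₐ = 92.17 Mm = 9.217 × 10^7 m
(a) a = (rₚ + rₐ)/2 = 6.9705 × 10^7 m ≈ 69.7 Mm
(b) e = (rₐ − rₚ)/(rₐ + rₚ) = (4.493 × 10^7) / (1.3941 × 10^8) = 0.322287

Final answer:
(a) a = 69.7 Mm
(b) e = 0.3223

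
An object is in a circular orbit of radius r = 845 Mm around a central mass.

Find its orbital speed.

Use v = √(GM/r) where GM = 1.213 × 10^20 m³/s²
r = 845 Mm = 8.45 × 10^8 m
GM = 1.213 × 10^20 m³/s²
GM/r = (1.213 × 10^20) / (8.45 × 10^8) = 1.4355 × 10^11 m²/s²
v = √(GM/r) = 378880 m/s ≈ 378.9 km/s

Final answer: 378.9 km/s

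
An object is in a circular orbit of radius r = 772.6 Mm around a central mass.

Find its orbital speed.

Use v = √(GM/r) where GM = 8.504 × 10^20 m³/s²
r = 772.6 Mm = 7.726 × 10^8 m
GM = 8.504 × 10^20 m³/s²
GM/r = (8.504 × 10^20) / (7.726 × 10^8) = 1.1007 × 10^12 m²/s²
v = √(GM/r) = 1.04914 × 10^6 m/s ≈ 1049 km/s

Final answer: 1049 km/s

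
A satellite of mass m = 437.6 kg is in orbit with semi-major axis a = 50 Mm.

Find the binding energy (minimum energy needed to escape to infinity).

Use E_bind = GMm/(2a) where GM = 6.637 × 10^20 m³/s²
a = 50 Mm = 5 × 10^7 m
GM = 6.637 × 10^20 m³/s²
m = 437.6 kg
GMm = 6.637 × 10^20 × 437.6 = 2.90435 × 10^23 m³·kg/s²
2a = 1 × 10^8 m
E_bind = GMm/(2a) = 2.90435 × 10^15 J ≈ 2.904 PJ

Final answer: 2.904 PJ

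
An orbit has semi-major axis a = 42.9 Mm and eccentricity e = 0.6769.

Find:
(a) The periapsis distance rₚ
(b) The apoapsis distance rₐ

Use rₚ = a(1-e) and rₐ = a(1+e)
a = 42.9 Mm = 4.29 × 10^7 m
e = 0.6769:  1 − e = 0.3231,  1 + e = 1.6769
(a) rₚ = a(1 − e) = 4.29 × 10^7 m × 0.3231 = 1.3861 × 10^7 m ≈ 13.86 Mm
(b) rₐ = a(1 + e) = 4.29 × 10^7 m × 1.6769 = 7.1939 × 10^7 m ≈ 71.94 Mm

Final answer:
(a) rₚ = 13.86 Mm
(b) rₐ = 71.94 Mm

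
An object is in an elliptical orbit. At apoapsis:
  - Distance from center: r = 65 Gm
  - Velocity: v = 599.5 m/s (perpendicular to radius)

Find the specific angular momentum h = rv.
r = 65 Gm = 6.5 × 10^10 m
v = 599.5 m/s
h = rv = 6.5 × 10^10 × 599.5 = 3.89675 × 10^13 m²/s ≈ 3.897 × 10^13 m²/s

Final answer: h = 3.897 × 10^13 m²/s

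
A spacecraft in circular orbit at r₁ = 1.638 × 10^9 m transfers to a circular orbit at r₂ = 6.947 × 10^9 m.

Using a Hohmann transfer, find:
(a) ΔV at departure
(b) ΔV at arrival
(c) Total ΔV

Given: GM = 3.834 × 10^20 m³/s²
r₁ = 1.638 × 10^9 m
r₂ = 6.947 × 10^9 m
GM = 3.834 × 10^20 m³/s²
Transfer ellipse: a_t = (r₁ + r₂)/2 = 4.2925 × 10^9 m
Circular speed at r₁: v₁ = √(GM/r₁) = 483804 m/s
Transfer speed at r₁ (periapsis): v₁ₜ = √(GM(2/r₁ − 1/a_t)) = 615478 m/s
(a) ΔV₁ = v₁ₜ − v₁ = 131674 m/s ≈ 131.7 km/s
Circular speed at r₂: v₂ = √(GM/r₂) = 234924 m/s
Transfer speed at r₂ (apoapsis): v₂ₜ = √(GM(2/r₂ − 1/a_t)) = 145121 m/s
(b) ΔV₂ = v₂ − v₂ₜ = 89803.4 m/s ≈ 89.8 km/s
(c) ΔV_total = ΔV₁ + ΔV₂ = 221478 m/s ≈ 221.5 km/s

Final answer:
(a) ΔV₁ = 131.7 km/s
(b) ΔV₂ = 89.8 km/s
(c) ΔV_total = 221.5 km/s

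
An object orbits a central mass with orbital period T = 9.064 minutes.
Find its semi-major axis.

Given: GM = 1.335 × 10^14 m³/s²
T = 9.064 minutes = 543.84 s
GM = 1.335 × 10^14 m³/s²
Kepler's third law: a³ = GM T² / (4π²)
T² = 295762 s²
a³ = (1.335 × 10^14) × 295762 / (4π²) = 1.00015 × 10^18 m³
a = (a³)^(1/3) = 1.00005 × 10^6 m ≈ 1 Mm

Final answer: 1 Mm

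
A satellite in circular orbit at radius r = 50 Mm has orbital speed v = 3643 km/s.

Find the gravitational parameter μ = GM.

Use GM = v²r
r = 50 Mm = 5 × 10^7 m
v = 3643 km/s = 3.643 × 10^6 m/s
v² = 1.32714 × 10^13 m²/s²
GM = v²r = 1.32714 × 10^13 × 5 × 10^7 = 6.63572 × 10^20 m³/s²
GM ≈ 6.636 × 10^20 m³/s²

Final answer: GM = 6.636 × 10^20 m³/s²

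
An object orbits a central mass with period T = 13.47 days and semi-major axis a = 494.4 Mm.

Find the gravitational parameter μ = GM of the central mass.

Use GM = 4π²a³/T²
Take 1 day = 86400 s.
T = 13.47 days = 1.16381 × 10^6 s
a = 494.4 Mm = 4.944 × 10^8 m
a³ = 1.20847 × 10^26 m³
T² = 1.35445 × 10^12 s²
GM = 4π² × (1.20847 × 10^26) / (1.35445 × 10^12) = 3.52235 × 10^15 m³/s²
GM ≈ 3.522 × 10^15 m³/s²

Final answer: GM = 3.522 × 10^15 m³/s²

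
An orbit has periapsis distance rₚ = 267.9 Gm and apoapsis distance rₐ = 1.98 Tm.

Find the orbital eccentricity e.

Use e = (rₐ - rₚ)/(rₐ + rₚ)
rₚ = 267.9 Gm = 2.679 × 10^11 m
rₐ = 1.98 Tm = 1.98 × 10^12 m
rₐ − rₚ = 1.7121 × 10^12 m
rₐ + rₚ = 2.2479 × 10^12 m
e = (rₐ − rₚ)/(rₐ + rₚ) = 0.761644

Final answer: e = 0.7616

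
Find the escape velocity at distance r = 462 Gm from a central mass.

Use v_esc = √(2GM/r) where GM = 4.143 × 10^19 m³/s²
r = 462 Gm = 4.62 × 10^11 m
GM = 4.143 × 10^19 m³/s²
2GM/r = 2 × (4.143 × 10^19) / (4.62 × 10^11) = 1.79351 × 10^8 m²/s²
v_esc = √(2GM/r) = 13392.2 m/s ≈ 13.39 km/s

Final answer: 13.39 km/s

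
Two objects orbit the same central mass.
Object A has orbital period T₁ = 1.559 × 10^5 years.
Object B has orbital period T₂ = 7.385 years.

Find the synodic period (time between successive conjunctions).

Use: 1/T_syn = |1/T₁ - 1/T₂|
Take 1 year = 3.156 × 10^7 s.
T₁ = 1.559 × 10^5 years = 4.9202 × 10^12 s
T₂ = 7.385 years = 2.33071 × 10^8 s
1/T₁ = 2.03244 × 10^-13 s⁻¹
1/T₂ = 4.29055 × 10^-9 s⁻¹
|1/T₁ − 1/T₂| = 4.29034 × 10^-9 s⁻¹
T_syn = 1 / |1/T₁ − 1/T₂| = 2.33082 × 10^8 s ≈ 7.385 years

Final answer: T_syn = 7.385 years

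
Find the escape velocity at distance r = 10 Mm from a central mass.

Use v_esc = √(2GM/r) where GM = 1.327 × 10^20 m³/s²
r = 10 Mm = 1 × 10^7 m
GM = 1.327 × 10^20 m³/s²
2GM/r = 2 × (1.327 × 10^20) / (1 × 10^7) = 2.654 × 10^13 m²/s²
v_esc = √(2GM/r) = 5.1517 × 10^6 m/s ≈ 5152 km/s

Final answer: 5152 km/s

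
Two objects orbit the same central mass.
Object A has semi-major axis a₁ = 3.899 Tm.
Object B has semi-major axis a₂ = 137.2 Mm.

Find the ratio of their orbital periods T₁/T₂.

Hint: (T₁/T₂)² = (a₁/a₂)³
a₁ = 3.899 Tm = 3.899 × 10^12 m
a₂ = 137.2 Mm = 1.372 × 10^8 m
a₁/a₂ = 28418.4
T₁/T₂ = (a₁/a₂)^(3/2) = (28418.4)^1.5 = 4.7907 × 10^6

Final answer: T₁/T₂ = 4.791 × 10^6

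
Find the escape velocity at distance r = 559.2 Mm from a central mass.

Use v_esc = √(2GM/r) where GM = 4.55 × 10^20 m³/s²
r = 559.2 Mm = 5.592 × 10^8 m
GM = 4.55 × 10^20 m³/s²
2GM/r = 2 × (4.55 × 10^20) / (5.592 × 10^8) = 1.62732 × 10^12 m²/s²
v_esc = √(2GM/r) = 1.27567 × 10^6 m/s ≈ 1276 km/s

Final answer: 1276 km/s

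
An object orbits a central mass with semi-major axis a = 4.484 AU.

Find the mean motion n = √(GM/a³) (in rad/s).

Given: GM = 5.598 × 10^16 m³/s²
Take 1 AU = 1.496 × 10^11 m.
a = 4.484 AU = 6.70806 × 10^11 m
GM = 5.598 × 10^16 m³/s²
a³ = 3.0185 × 10^35 m³
GM/a³ = (5.598 × 10^16) / (3.0185 × 10^35) = 1.85456 × 10^-19 s⁻²
n = √(GM/a³) = 4.30646 × 10^-10 rad/s ≈ 4.306 × 10^-10 rad/s

Final answer: n = 4.306 × 10^-10 rad/s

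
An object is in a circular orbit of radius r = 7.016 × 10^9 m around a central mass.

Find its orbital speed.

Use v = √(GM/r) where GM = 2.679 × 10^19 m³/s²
r = 7.016 × 10^9 m
GM = 2.679 × 10^19 m³/s²
GM/r = (2.679 × 10^19) / (7.016 × 10^9) = 3.81842 × 10^9 m²/s²
v = √(GM/r) = 61793.3 m/s ≈ 61.79 km/s

Final answer: 61.79 km/s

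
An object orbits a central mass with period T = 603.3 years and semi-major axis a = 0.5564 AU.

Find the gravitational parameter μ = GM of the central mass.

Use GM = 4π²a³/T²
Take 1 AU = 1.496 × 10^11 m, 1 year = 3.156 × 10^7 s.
T = 603.3 years = 1.90401 × 10^10 s
a = 0.5564 AU = 8.32374 × 10^10 m
a³ = 5.76708 × 10^32 m³
T² = 3.62527 × 10^20 s²
GM = 4π² × (5.76708 × 10^32) / (3.62527 × 10^20) = 6.28023 × 10^13 m³/s²
GM ≈ 6.28 × 10^13 m³/s²

Final answer: GM = 6.28 × 10^13 m³/s²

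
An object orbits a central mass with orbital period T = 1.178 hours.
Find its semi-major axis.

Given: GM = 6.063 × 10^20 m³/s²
T = 1.178 hours = 4240.8 s
GM = 6.063 × 10^20 m³/s²
Kepler's third law: a³ = GM T² / (4π²)
T² = 1.79844 × 10^7 s²
a³ = (6.063 × 10^20) × (1.79844 × 10^7) / (4π²) = 2.762 × 10^26 m³
a = (a³)^(1/3) = 6.5124 × 10^8 m ≈ 6.512 × 10^8 m

Final answer: 6.512 × 10^8 m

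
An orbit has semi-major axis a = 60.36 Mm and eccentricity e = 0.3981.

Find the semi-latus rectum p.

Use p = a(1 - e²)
a = 60.36 Mm = 6.036 × 10^7 m
e = 0.3981,  e² = 0.158484,  1 − e² = 0.841516
p = a(1 − e²) = 6.036 × 10^7 m × 0.841516 = 5.07939 × 10^7 m ≈ 50.79 Mm

Final answer: p = 50.79 Mm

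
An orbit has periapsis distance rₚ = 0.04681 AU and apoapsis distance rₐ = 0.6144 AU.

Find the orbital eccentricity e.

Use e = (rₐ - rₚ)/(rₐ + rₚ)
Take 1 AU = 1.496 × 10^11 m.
rₚ = 0.04681 AU = 7.00278 × 10^9 m
rₐ = 0.6144 AU = 9.19142 × 10^10 m
rₐ − rₚ = 8.49115 × 10^10 m
rₐ + rₚ = 9.8917 × 10^10 m
e = (rₐ − rₚ)/(rₐ + rₚ) = 0.858411

Final answer: e = 0.8584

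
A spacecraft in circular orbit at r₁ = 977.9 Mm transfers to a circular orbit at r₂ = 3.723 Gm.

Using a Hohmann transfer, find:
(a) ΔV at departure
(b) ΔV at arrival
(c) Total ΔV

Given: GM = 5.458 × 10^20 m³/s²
r₁ = 977.9 Mm = 9.779 × 10^8 m
r₂ = 3.723 Gm = 3.723 × 10^9 m
GM = 5.458 × 10^20 m³/s²
Transfer ellipse: a_t = (r₁ + r₂)/2 = 2.35045 × 10^9 m
Circular speed at r₁: v₁ = √(GM/r₁) = 747084 m/s
Transfer speed at r₁ (periapsis): v₁ₜ = √(GM(2/r₁ − 1/a_t)) = 940244 m/s
(a) ΔV₁ = v₁ₜ − v₁ = 193160 m/s ≈ 193.2 km/s
Circular speed at r₂: v₂ = √(GM/r₂) = 382887 m/s
Transfer speed at r₂ (apoapsis): v₂ₜ = √(GM(2/r₂ − 1/a_t)) = 246969 m/s
(b) ΔV₂ = v₂ − v₂ₜ = 135918 m/s ≈ 135.9 km/s
(c) ΔV_total = ΔV₁ + ΔV₂ = 329078 m/s ≈ 329.1 km/s

Final answer:
(a) ΔV₁ = 193.2 km/s
(b) ΔV₂ = 135.9 km/s
(c) ΔV_total = 329.1 km/s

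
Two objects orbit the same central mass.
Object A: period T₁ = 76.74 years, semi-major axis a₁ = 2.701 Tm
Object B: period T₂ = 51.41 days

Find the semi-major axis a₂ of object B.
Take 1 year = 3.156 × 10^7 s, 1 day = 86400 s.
T₁ = 76.74 years = 2.42191 × 10^9 s
T₂ = 51.41 days = 4.44182 × 10^6 s
a₁ = 2.701 Tm = 2.701 × 10^12 m
Kepler's third law: (T₂/T₁)² = (a₂/a₁)³  ⇒  a₂ = a₁ (T₂/T₁)^(2/3)
T₂/T₁ = 0.00183401
(T₂/T₁)^(2/3) = 0.0149831
a₂ = 2.701 × 10^12 m × 0.0149831 = 4.04694 × 10^10 m ≈ 40.47 Gm

Final answer: a₂ = 40.47 Gm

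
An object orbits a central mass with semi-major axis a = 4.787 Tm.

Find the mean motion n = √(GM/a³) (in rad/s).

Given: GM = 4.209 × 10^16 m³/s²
a = 4.787 Tm = 4.787 × 10^12 m
GM = 4.209 × 10^16 m³/s²
a³ = 1.09696 × 10^38 m³
GM/a³ = (4.209 × 10^16) / (1.09696 × 10^38) = 3.83697 × 10^-22 s⁻²
n = √(GM/a³) = 1.95882 × 10^-11 rad/s ≈ 1.959 × 10^-11 rad/s

Final answer: n = 1.959 × 10^-11 rad/s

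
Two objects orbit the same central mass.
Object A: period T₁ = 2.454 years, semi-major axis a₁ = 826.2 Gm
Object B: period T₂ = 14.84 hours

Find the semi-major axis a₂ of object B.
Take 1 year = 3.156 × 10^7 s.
T₁ = 2.454 years = 7.74482 × 10^7 s
T₂ = 14.84 hours = 53424 s
a₁ = 826.2 Gm = 8.262 × 10^11 m
Kepler's third law: (T₂/T₁)² = (a₂/a₁)³  ⇒  a₂ = a₁ (T₂/T₁)^(2/3)
T₂/T₁ = 0.000689803
(T₂/T₁)^(2/3) = 0.00780698
a₂ = 8.262 × 10^11 m × 0.00780698 = 6.45013 × 10^9 m ≈ 6.45 Gm

Final answer: a₂ = 6.45 Gm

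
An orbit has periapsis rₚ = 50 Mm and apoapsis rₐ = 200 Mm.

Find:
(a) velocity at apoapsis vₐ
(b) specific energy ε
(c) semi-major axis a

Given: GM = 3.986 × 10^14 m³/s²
rₚ = 50 Mm = 5 × 10^7 m
rₐ = 200 Mm = 2 × 10^8 m
GM = 3.986 × 10^14 m³/s²
a = (rₚ + rₐ)/2 = 1.25 × 10^8 m
e = (rₐ − rₚ)/(rₐ + rₚ) = (1.5 × 10^8) / (2.5 × 10^8) = 0.6
(a) vₐ² = GM (2/rₐ − 1/a) = 3.986 × 10^14 × (1 × 10^-8 − 8 × 10^-9) = 797200 m²/s²;  vₐ = 892.861 m/s ≈ 892.9 m/s
(b) 2a = 2.5 × 10^8 m;  ε = −GM/(2a) = -1.5944 × 10^6 J/kg ≈ -1.594 MJ/kg
(c) a = 1.25 × 10^8 m ≈ 125 Mm

Final answer:
(a) velocity at apoapsis vₐ = 892.9 m/s
(b) specific energy ε = -1.594 MJ/kg
(c) semi-major axis a = 125 Mm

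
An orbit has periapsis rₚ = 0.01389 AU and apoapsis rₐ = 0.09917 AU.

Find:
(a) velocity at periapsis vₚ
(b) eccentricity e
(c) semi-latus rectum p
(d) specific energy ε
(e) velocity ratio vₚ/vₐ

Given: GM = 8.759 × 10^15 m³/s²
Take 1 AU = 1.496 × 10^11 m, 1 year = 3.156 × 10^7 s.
rₚ = 0.01389 AU = 2.07794 × 10^9 m
rₐ = 0.09917 AU = 1.48358 × 10^10 m
GM = 8.759 × 10^15 m³/s²
a = (rₚ + rₐ)/2 = 8.45689 × 10^9 m
e = (rₐ − rₚ)/(rₐ + rₚ) = (1.27579 × 10^10) / (1.69138 × 10^10) = 0.75429
(a) vₚ² = GM (2/rₚ − 1/a) = 8.759 × 10^15 × (9.6249 × 10^-10 − 1.18247 × 10^-10) = 7.39472 × 10^6 m²/s²;  vₚ = 2719.32 m/s ≈ 0.5737 AU/year
(b) e = 0.75429 ≈ 0.7543
(c) 1 − e² = 0.431047;  p = a(1 − e²) = 8.45689 × 10^9 × 0.431047 = 3.64532 × 10^9 m ≈ 0.02437 AU
(d) 2a = 1.69138 × 10^10 m;  ε = −GM/(2a) = -517862 J/kg ≈ -517.9 kJ/kg
(e) vₚ/vₐ = rₐ/rₚ (angular momentum) = (1.48358 × 10^10) / (2.07794 × 10^9) = 7.13967 ≈ 7.14

Final answer:
(a) velocity at periapsis vₚ = 0.5737 AU/year
(b) eccentricity e = 0.7543
(c) semi-latus rectum p = 0.02437 AU
(d) specific energy ε = -517.9 kJ/kg
(e) velocity ratio vₚ/vₐ = 7.14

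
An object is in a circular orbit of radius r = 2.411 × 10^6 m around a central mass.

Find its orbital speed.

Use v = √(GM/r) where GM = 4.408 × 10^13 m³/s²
r = 2.411 × 10^6 m
GM = 4.408 × 10^13 m³/s²
GM/r = (4.408 × 10^13) / (2.411 × 10^6) = 1.82829 × 10^7 m²/s²
v = √(GM/r) = 4275.85 m/s ≈ 4.276 km/s

Final answer: 4.276 km/s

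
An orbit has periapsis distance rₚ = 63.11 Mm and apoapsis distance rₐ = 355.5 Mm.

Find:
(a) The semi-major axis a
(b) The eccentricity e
rₚ = 63.11 Mm = 6.311 × 10^7 m
rₐ = 355.5 Mm = 3.555 × 10^8 m
(a) a = (rₚ + rₐ)/2 = 2.09305 × 10^8 m ≈ 209.3 Mm
(b) e = (rₐ − rₚ)/(rₐ + rₚ) = (2.9239 × 10^8) / (4.1861 × 10^8) = 0.698478

Final answer:
(a) a = 209.3 Mm
(b) e = 0.6985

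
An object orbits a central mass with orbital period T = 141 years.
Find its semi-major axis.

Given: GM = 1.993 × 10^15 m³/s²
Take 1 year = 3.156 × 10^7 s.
T = 141 years = 4.44996 × 10^9 s
GM = 1.993 × 10^15 m³/s²
Kepler's third law: a³ = GM T² / (4π²)
T² = 1.98021 × 10^19 s²
a³ = (1.993 × 10^15) × (1.98021 × 10^19) / (4π²) = 9.99677 × 10^32 m³
a = (a³)^(1/3) = 9.99892 × 10^10 m ≈ 99.99 Gm

Final answer: 99.99 Gm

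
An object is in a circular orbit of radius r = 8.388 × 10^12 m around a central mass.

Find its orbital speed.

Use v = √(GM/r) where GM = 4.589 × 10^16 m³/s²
r = 8.388 × 10^12 m
GM = 4.589 × 10^16 m³/s²
GM/r = (4.589 × 10^16) / (8.388 × 10^12) = 5470.91 m²/s²
v = √(GM/r) = 73.9656 m/s ≈ 73.97 m/s

Final answer: 73.97 m/s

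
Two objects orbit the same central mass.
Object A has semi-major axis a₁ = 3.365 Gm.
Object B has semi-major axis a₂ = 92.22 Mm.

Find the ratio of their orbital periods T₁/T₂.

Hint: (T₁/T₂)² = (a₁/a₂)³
a₁ = 3.365 Gm = 3.365 × 10^9 m
a₂ = 92.22 Mm = 9.222 × 10^7 m
a₁/a₂ = 36.4888
T₁/T₂ = (a₁/a₂)^(3/2) = (36.4888)^1.5 = 220.414

Final answer: T₁/T₂ = 220.4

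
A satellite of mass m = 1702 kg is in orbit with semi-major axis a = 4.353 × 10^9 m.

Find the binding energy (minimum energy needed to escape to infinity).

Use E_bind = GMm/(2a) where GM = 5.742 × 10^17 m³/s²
a = 4.353 × 10^9 m
GM = 5.742 × 10^17 m³/s²
m = 1702 kg
GMm = 5.742 × 10^17 × 1702 = 9.77288 × 10^20 m³·kg/s²
2a = 8.706 × 10^9 m
E_bind = GMm/(2a) = 1.12255 × 10^11 J ≈ 112.3 GJ

Final answer: 112.3 GJ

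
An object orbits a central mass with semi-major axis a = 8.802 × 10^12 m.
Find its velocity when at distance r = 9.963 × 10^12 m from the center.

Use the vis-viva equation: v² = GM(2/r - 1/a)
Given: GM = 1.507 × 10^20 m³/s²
a = 8.802 × 10^12 m
r = 9.963 × 10^12 m
GM = 1.507 × 10^20 m³/s²
2/r − 1/a = 2.00743 × 10^-13 − 1.13611 × 10^-13 = 8.71322 × 10^-14 m⁻¹
v² = GM (2/r − 1/a) = 1.31308 × 10^7 m²/s²
v = 3623.65 m/s ≈ 3.624 km/s

Final answer: 3.624 km/s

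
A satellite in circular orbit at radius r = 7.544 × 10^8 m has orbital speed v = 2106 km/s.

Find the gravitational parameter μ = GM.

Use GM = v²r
r = 7.544 × 10^8 m
v = 2106 km/s = 2.106 × 10^6 m/s
v² = 4.43524 × 10^12 m²/s²
GM = v²r = 4.43524 × 10^12 × 7.544 × 10^8 = 3.34594 × 10^21 m³/s²
GM ≈ 3.346 × 10^21 m³/s²

Final answer: GM = 3.346 × 10^21 m³/s²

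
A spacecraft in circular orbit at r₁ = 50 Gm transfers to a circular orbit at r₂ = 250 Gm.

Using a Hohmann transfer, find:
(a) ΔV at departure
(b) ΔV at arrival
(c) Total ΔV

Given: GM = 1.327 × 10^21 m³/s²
r₁ = 50 Gm = 5 × 10^10 m
r₂ = 250 Gm = 2.5 × 10^11 m
GM = 1.327 × 10^21 m³/s²
Transfer ellipse: a_t = (r₁ + r₂)/2 = 1.5 × 10^11 m
Circular speed at r₁: v₁ = √(GM/r₁) = 162911 m/s
Transfer speed at r₁ (periapsis): v₁ₜ = √(GM(2/r₁ − 1/a_t)) = 210317 m/s
(a) ΔV₁ = v₁ₜ − v₁ = 47406.2 m/s ≈ 47.41 km/s
Circular speed at r₂: v₂ = √(GM/r₂) = 72856 m/s
Transfer speed at r₂ (apoapsis): v₂ₜ = √(GM(2/r₂ − 1/a_t)) = 42063.4 m/s
(b) ΔV₂ = v₂ − v₂ₜ = 30792.6 m/s ≈ 30.79 km/s
(c) ΔV_total = ΔV₁ + ΔV₂ = 78198.8 m/s ≈ 78.2 km/s

Final answer:
(a) ΔV₁ = 47.41 km/s
(b) ΔV₂ = 30.79 km/s
(c) ΔV_total = 78.2 km/s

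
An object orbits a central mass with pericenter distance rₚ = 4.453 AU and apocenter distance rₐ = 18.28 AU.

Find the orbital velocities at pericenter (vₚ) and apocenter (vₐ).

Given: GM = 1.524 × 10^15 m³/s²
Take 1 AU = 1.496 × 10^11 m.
rₚ = 4.453 AU = 6.66169 × 10^11 m
rₐ = 18.28 AU = 2.73469 × 10^12 m
GM = 1.524 × 10^15 m³/s²
a = (rₚ + rₐ)/2 = 1.70043 × 10^12 m
Vis-viva: v² = GM (2/r − 1/a)
vₚ² = 1.524 × 10^15 × (3.00224 × 10^-12 − 5.88087 × 10^-13) = 3679.17 m²/s²
vₚ = 60.6562 m/s ≈ 60.66 m/s
vₐ² = 1.524 × 10^15 × (7.31345 × 10^-13 − 5.88087 × 10^-13) = 218.325 m²/s²
vₐ = 14.7758 m/s ≈ 14.78 m/s

Final answer: vₚ = 60.66 m/s, vₐ = 14.78 m/s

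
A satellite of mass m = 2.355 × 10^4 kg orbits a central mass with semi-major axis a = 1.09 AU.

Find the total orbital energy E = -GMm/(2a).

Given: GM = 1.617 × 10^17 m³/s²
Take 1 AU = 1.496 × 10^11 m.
a = 1.09 AU = 1.63064 × 10^11 m
GM = 1.617 × 10^17 m³/s²
2a = 3.26128 × 10^11 m
GMm = 1.617 × 10^17 × 23550 = 3.80803 × 10^21 m³·kg/s²
E = −GMm/(2a) = -1.16765 × 10^10 J ≈ -11.68 GJ

Final answer: -11.68 GJ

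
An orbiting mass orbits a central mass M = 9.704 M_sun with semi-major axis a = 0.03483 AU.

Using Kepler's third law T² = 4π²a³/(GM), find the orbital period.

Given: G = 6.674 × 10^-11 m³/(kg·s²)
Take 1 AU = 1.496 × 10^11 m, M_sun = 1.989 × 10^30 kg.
M = 9.704 M_sun = 1.93013 × 10^31 kg
GM = G × M = 6.674 × 10^-11 × 1.93013 × 10^31 = 1.28817 × 10^21 m³/s²
a = 0.03483 AU = 5.21057 × 10^9 m
a³ = 1.41467 × 10^29 m³
T = 2π √(a³/GM) = 2π √((1.41467 × 10^29) / (1.28817 × 10^21)) = 2π × 10479.5 s
T = 65844.8 s ≈ 18.29 hours

Final answer: 18.29 hours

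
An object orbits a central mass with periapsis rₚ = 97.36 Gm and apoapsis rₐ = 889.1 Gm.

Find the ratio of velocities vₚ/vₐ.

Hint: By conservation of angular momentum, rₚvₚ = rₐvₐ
rₚ = 97.36 Gm = 9.736 × 10^10 m
rₐ = 889.1 Gm = 8.891 × 10^11 m
rₚvₚ = rₐvₐ  ⇒  vₚ/vₐ = rₐ/rₚ
vₚ/vₐ = (8.891 × 10^11) / (9.736 × 10^10) = 9.13209

Final answer: vₚ/vₐ = 9.132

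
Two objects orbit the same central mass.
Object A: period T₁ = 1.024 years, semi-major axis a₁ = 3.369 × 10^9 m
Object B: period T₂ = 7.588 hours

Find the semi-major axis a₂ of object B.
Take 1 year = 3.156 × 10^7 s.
T₁ = 1.024 years = 3.23174 × 10^7 s
T₂ = 7.588 hours = 27316.8 s
a₁ = 3.369 × 10^9 m
Kepler's third law: (T₂/T₁)² = (a₂/a₁)³  ⇒  a₂ = a₁ (T₂/T₁)^(2/3)
T₂/T₁ = 0.000845265
(T₂/T₁)^(2/3) = 0.00893982
a₂ = 3.369 × 10^9 m × 0.00893982 = 3.01182 × 10^7 m ≈ 3.012 × 10^7 m

Final answer: a₂ = 3.012 × 10^7 m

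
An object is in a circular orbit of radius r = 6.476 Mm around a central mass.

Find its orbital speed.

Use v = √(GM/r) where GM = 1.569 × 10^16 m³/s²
r = 6.476 Mm = 6.476 × 10^6 m
GM = 1.569 × 10^16 m³/s²
GM/r = (1.569 × 10^16) / (6.476 × 10^6) = 2.42279 × 10^9 m²/s²
v = √(GM/r) = 49221.9 m/s ≈ 49.22 km/s

Final answer: 49.22 km/s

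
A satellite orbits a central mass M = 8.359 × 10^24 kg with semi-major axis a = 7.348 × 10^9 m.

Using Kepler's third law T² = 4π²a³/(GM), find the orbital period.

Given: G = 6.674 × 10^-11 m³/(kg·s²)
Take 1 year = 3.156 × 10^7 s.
M = 8.359 × 10^24 kg
GM = G × M = 6.674 × 10^-11 × 8.359 × 10^24 = 5.5788 × 10^14 m³/s²
a = 7.348 × 10^9 m
a³ = 3.96741 × 10^29 m³
T = 2π √(a³/GM) = 2π √((3.96741 × 10^29) / (5.5788 × 10^14)) = 2π × 2.66676 × 10^7 s
T = 1.67557 × 10^8 s ≈ 5.309 years

Final answer: 5.309 years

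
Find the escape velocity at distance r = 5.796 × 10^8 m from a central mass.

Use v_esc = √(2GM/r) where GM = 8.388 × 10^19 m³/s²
r = 5.796 × 10^8 m
GM = 8.388 × 10^19 m³/s²
2GM/r = 2 × (8.388 × 10^19) / (5.796 × 10^8) = 2.89441 × 10^11 m²/s²
v_esc = √(2GM/r) = 537997 m/s ≈ 538 km/s

Final answer: 538 km/s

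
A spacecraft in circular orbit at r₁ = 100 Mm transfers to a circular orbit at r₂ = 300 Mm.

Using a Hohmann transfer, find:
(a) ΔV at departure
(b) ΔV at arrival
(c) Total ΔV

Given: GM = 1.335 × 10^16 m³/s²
r₁ = 100 Mm = 1 × 10^8 m
r₂ = 300 Mm = 3 × 10^8 m
GM = 1.335 × 10^16 m³/s²
Transfer ellipse: a_t = (r₁ + r₂)/2 = 2 × 10^8 m
Circular speed at r₁: v₁ = √(GM/r₁) = 11554.2 m/s
Transfer speed at r₁ (periapsis): v₁ₜ = √(GM(2/r₁ − 1/a_t)) = 14151 m/s
(a) ΔV₁ = v₁ₜ − v₁ = 2596.75 m/s ≈ 2.597 km/s
Circular speed at r₂: v₂ = √(GM/r₂) = 6670.83 m/s
Transfer speed at r₂ (apoapsis): v₂ₜ = √(GM(2/r₂ − 1/a_t)) = 4716.99 m/s
(b) ΔV₂ = v₂ − v₂ₜ = 1953.84 m/s ≈ 1.954 km/s
(c) ΔV_total = ΔV₁ + ΔV₂ = 4550.59 m/s ≈ 4.551 km/s

Final answer:
(a) ΔV₁ = 2.597 km/s
(b) ΔV₂ = 1.954 km/s
(c) ΔV_total = 4.551 km/s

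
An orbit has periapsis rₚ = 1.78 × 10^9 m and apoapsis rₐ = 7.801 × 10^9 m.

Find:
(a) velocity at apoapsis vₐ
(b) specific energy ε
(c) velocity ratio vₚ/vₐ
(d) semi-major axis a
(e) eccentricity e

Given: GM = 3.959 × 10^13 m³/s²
rₚ = 1.78 × 10^9 m
rₐ = 7.801 × 10^9 m
GM = 3.959 × 10^13 m³/s²
a = (rₚ + rₐ)/2 = 4.7905 × 10^9 m
e = (rₐ − rₚ)/(rₐ + rₚ) = (6.021 × 10^9) / (9.581 × 10^9) = 0.628431
(a) vₐ² = GM (2/rₐ − 1/a) = 3.959 × 10^13 × (2.56377 × 10^-10 − 2.08746 × 10^-10) = 1885.71 m²/s²;  vₐ = 43.4247 m/s ≈ 43.42 m/s
(b) 2a = 9.581 × 10^9 m;  ε = −GM/(2a) = -4132.14 J/kg ≈ -4.132 kJ/kg
(c) vₚ/vₐ = rₐ/rₚ (angular momentum) = (7.801 × 10^9) / (1.78 × 10^9) = 4.38258 ≈ 4.383
(d) a = 4.7905 × 10^9 m ≈ 4.79 × 10^9 m
(e) e = 0.628431 ≈ 0.6284

Final answer:
(a) velocity at apoapsis vₐ = 43.42 m/s
(b) specific energy ε = -4.132 kJ/kg
(c) velocity ratio vₚ/vₐ = 4.383
(d) semi-major axis a = 4.79 × 10^9 m
(e) eccentricity e = 0.6284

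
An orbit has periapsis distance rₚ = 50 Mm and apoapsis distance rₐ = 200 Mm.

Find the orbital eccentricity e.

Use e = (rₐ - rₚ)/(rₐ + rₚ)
rₚ = 50 Mm = 5 × 10^7 m
rₐ = 200 Mm = 2 × 10^8 m
rₐ − rₚ = 1.5 × 10^8 m
rₐ + rₚ = 2.5 × 10^8 m
e = (rₐ − rₚ)/(rₐ + rₚ) = 0.6

Final answer: e = 0.6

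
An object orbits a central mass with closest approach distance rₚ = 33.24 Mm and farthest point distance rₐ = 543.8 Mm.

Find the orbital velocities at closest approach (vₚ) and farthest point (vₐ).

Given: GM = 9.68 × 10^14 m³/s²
rₚ = 33.24 Mm = 3.324 × 10^7 m
rₐ = 543.8 Mm = 5.438 × 10^8 m
GM = 9.68 × 10^14 m³/s²
a = (rₚ + rₐ)/2 = 2.8852 × 10^8 m
Vis-viva: v² = GM (2/r − 1/a)
vₚ² = 9.68 × 10^14 × (6.01685 × 10^-8 − 3.46596 × 10^-9) = 5.4888 × 10^7 m²/s²
vₚ = 7408.65 m/s ≈ 7.409 km/s
vₐ² = 9.68 × 10^14 × (3.67782 × 10^-9 − 3.46596 × 10^-9) = 205079 m²/s²
vₐ = 452.857 m/s ≈ 452.9 m/s

Final answer: vₚ = 7.409 km/s, vₐ = 452.9 m/s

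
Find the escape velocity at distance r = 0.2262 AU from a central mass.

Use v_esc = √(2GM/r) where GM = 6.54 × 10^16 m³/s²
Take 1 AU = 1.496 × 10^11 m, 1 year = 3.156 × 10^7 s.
r = 0.2262 AU = 3.38395 × 10^10 m
GM = 6.54 × 10^16 m³/s²
2GM/r = 2 × (6.54 × 10^16) / (3.38395 × 10^10) = 3.8653 × 10^6 m²/s²
v_esc = √(2GM/r) = 1966.04 m/s ≈ 0.4148 AU/year

Final answer: 0.4148 AU/year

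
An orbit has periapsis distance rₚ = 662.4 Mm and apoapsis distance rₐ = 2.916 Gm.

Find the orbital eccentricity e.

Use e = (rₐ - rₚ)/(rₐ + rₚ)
rₚ = 662.4 Mm = 6.624 × 10^8 m
rₐ = 2.916 Gm = 2.916 × 10^9 m
rₐ − rₚ = 2.2536 × 10^9 m
rₐ + rₚ = 3.5784 × 10^9 m
e = (rₐ − rₚ)/(rₐ + rₚ) = 0.629779

Final answer: e = 0.6298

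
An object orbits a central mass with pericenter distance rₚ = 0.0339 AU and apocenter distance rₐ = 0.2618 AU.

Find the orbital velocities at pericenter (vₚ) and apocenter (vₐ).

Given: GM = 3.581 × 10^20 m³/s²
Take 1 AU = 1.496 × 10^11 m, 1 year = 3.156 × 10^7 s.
rₚ = 0.0339 AU = 5.07144 × 10^9 m
rₐ = 0.2618 AU = 3.91653 × 10^10 m
GM = 3.581 × 10^20 m³/s²
a = (rₚ + rₐ)/2 = 2.21184 × 10^10 m
Vis-viva: v² = GM (2/r − 1/a)
vₚ² = 3.581 × 10^20 × (3.94365 × 10^-10 − 4.52113 × 10^-11) = 1.25032 × 10^11 m²/s²
vₚ = 353599 m/s ≈ 74.6 AU/year
vₐ² = 3.581 × 10^20 × (5.10656 × 10^-11 − 4.52113 × 10^-11) = 2.09644 × 10^9 m²/s²
vₐ = 45786.8 m/s ≈ 9.659 AU/year

Final answer: vₚ = 74.6 AU/year, vₐ = 9.659 AU/year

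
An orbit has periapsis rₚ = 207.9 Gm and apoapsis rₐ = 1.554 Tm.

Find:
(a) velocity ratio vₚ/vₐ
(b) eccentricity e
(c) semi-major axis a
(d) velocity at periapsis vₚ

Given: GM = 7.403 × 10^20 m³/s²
rₚ = 207.9 Gm = 2.079 × 10^11 m
rₐ = 1.554 Tm = 1.554 × 10^12 m
GM = 7.403 × 10^20 m³/s²
a = (rₚ + rₐ)/2 = 8.8095 × 10^11 m
e = (rₐ − rₚ)/(rₐ + rₚ) = (1.3461 × 10^12) / (1.7619 × 10^12) = 0.764005
(a) vₚ/vₐ = rₐ/rₚ (angular momentum) = (1.554 × 10^12) / (2.079 × 10^11) = 7.47475 ≈ 7.475
(b) e = 0.764005 ≈ 0.764
(c) a = 8.8095 × 10^11 m ≈ 881 Gm
(d) vₚ² = GM (2/rₚ − 1/a) = 7.403 × 10^20 × (9.62001 × 10^-12 − 1.13514 × 10^-12) = 6.28135 × 10^9 m²/s²;  vₚ = 79255 m/s ≈ 79.25 km/s

Final answer:
(a) velocity ratio vₚ/vₐ = 7.475
(b) eccentricity e = 0.764
(c) semi-major axis a = 881 Gm
(d) velocity at periapsis vₚ = 79.25 km/s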